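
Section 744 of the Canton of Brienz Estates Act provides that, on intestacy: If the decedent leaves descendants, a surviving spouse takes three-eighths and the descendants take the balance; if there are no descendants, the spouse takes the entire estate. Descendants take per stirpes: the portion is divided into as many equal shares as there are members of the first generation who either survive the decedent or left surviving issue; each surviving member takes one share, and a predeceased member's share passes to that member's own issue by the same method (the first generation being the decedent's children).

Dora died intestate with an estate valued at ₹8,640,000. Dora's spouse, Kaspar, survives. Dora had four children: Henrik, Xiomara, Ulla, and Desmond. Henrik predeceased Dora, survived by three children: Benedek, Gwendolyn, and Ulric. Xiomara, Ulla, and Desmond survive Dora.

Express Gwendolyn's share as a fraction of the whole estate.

Gwendolyn receives 5/96 of the estate.

Kaspar takes three-eighths of ₹8,640,000 = ₹3,240,000. The remaining ₹5,400,000 passes to the descendants.
The descendants' portion (₹5,400,000) is divided into 4 shares of ₹1,350,000: Xiomara, Ulla, and Desmond each take ₹1,350,000; Henrik's ₹1,350,000 share passes to Henrik's issue.
Henrik's share (₹1,350,000) is divided into 3 shares of ₹450,000: Benedek, Gwendolyn, and Ulric each take ₹450,000.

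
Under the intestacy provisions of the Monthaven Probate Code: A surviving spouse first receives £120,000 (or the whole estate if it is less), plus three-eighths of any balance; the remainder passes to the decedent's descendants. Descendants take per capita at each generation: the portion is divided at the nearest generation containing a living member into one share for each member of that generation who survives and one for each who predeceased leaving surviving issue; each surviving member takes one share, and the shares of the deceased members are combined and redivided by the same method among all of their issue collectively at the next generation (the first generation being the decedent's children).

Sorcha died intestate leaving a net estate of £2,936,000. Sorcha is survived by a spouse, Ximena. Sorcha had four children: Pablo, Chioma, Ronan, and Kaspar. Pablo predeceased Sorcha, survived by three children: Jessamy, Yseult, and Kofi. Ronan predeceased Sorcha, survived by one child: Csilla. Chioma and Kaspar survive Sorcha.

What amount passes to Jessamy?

Jessamy receives £220,000.

Ximena first takes £120,000, leaving a balance of £2,816,000. Ximena then takes three-eighths of the balance (£1,056,000), for a total of £1,176,000. The remaining £1,760,000 passes to the descendants.
The descendants' portion (£1,760,000) is divided at the children's generation into 4 shares of £440,000. Chioma and Kaspar each take £440,000. The 2 shares of the deceased (Pablo and Ronan) are combined into a pool of £880,000.
That pool (£880,000) is divided at the grandchildren's generation equally among Jessamy, Yseult, Kofi, and Csilla: £220,000 each.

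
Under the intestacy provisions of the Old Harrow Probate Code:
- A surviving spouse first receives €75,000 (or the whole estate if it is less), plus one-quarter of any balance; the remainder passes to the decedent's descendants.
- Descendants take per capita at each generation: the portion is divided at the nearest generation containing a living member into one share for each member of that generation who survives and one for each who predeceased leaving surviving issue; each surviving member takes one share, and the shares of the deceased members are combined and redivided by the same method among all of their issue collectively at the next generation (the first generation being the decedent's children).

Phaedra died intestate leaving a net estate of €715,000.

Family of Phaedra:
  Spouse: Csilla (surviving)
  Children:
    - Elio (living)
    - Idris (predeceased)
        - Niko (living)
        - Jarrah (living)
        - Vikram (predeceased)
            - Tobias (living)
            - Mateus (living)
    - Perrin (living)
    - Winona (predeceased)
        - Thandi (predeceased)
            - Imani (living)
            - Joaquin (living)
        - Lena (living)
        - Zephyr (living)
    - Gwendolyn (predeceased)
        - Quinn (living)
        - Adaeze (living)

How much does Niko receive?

Csilla first takes €75,000, leaving a balance of €640,000. Csilla then takes one-quarter of the balance (€160,000), for a total of €235,000. The remaining €480,000 passes to the descendants.
The descendants' portion (€480,000) is divided at the children's generation into 5 shares of €96,000. Elio and Perrin each take €96,000. The 3 shares of the deceased (Idris, Winona, and Gwendolyn) are combined into a pool of €288,000.
That pool (€288,000) is divided at the grandchildren's generation into 8 shares of €36,000. Niko, Jarrah, Lena, Zephyr, Quinn, and Adaeze each take €36,000. The 2 shares of the deceased (Vikram and Thandi) are combined into a pool of €72,000.
That pool (€72,000) is divided at the great-grandchildren's generation equally among Tobias, Mateus, Imani, and Joaquin: €18,000 each.

Niko receives €36,000.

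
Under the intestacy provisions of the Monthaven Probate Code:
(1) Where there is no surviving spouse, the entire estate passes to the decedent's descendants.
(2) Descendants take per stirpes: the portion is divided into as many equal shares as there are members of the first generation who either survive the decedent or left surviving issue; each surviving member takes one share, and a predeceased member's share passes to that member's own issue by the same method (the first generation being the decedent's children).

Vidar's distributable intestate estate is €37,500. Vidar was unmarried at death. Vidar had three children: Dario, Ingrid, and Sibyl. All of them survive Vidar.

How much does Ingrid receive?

The entire €37,500 passes to the descendants.
That amount (€37,500) is divided into 3 shares of €12,500: Dario, Ingrid, and Sibyl each take €12,500.

Ingrid receives €12,500.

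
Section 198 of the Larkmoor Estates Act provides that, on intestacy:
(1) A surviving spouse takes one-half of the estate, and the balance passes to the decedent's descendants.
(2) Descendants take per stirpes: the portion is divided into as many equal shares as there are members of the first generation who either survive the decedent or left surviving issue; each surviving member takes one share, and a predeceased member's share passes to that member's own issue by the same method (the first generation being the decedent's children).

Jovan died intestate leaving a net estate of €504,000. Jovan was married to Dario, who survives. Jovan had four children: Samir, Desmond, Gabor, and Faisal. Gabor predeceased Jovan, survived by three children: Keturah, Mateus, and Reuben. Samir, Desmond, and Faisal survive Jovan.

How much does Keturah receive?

Dario takes one-half of €504,000 = €252,000. The remaining €252,000 passes to the descendants.
The descendants' portion (€252,000) is divided into 4 shares of €63,000: Samir, Desmond, and Faisal each take €63,000; Gabor's €63,000 share passes to Gabor's issue.
Gabor's share (€63,000) is divided into 3 shares of €21,000: Keturah, Mateus, and Reuben each take €21,000.

Keturah receives €21,000.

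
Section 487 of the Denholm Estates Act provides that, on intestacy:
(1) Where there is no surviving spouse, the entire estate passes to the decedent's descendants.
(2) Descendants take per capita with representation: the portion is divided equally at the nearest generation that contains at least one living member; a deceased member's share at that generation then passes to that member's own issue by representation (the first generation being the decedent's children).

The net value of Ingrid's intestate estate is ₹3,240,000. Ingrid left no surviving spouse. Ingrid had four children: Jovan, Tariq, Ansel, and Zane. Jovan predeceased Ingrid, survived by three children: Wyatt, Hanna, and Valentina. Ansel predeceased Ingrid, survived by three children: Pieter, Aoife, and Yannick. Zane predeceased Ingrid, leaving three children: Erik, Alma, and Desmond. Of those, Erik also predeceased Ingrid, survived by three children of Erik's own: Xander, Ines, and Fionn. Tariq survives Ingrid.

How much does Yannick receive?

The entire ₹3,240,000 passes to the descendants.
That amount (₹3,240,000) is divided into 4 shares of ₹810,000: Tariq takes ₹810,000; Jovan's ₹810,000 share passes to Jovan's issue; Ansel's ₹810,000 share passes to Ansel's issue; Zane's ₹810,000 share passes to Zane's issue.
Jovan's share (₹810,000) is divided into 3 shares of ₹270,000: Wyatt, Hanna, and Valentina each take ₹270,000.
Ansel's share (₹810,000) is divided into 3 shares of ₹270,000: Pieter, Aoife, and Yannick each take ₹270,000.
Zane's share (₹810,000) is divided into 3 shares of ₹270,000: Alma and Desmond each take ₹270,000; Erik's ₹270,000 share passes to Erik's issue.
Erik's share (₹270,000) is divided into 3 shares of ₹90,000: Xander, Ines, and Fionn each take ₹90,000.

Yannick receives ₹270,000.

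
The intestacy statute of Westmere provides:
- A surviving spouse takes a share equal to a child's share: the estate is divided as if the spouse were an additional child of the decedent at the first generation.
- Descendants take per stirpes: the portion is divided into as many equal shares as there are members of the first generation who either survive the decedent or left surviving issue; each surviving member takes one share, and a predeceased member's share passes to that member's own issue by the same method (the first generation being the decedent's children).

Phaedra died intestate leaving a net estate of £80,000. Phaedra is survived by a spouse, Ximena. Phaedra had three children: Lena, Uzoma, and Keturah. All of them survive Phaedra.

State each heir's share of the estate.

Ximena: £20,000; Lena: £20,000; Uzoma: £20,000; Keturah: £20,000

The spouse counts as an additional share at the children's level, so there are 4 primary shares of £20,000. Ximena takes one such share (£20,000).
The children's combined portion (£60,000) is divided into 3 shares of £20,000: Lena, Uzoma, and Keturah each take £20,000.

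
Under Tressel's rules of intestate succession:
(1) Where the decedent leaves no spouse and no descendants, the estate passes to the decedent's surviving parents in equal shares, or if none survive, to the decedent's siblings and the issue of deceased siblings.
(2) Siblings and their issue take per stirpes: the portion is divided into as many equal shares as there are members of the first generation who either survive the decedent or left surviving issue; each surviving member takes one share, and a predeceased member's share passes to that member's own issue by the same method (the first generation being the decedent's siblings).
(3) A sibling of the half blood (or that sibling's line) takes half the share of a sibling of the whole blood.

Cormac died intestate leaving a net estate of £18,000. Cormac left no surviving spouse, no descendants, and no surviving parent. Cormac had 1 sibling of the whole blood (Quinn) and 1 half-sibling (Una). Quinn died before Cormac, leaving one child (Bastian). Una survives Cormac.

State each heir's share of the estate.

Una: £6,000; Bastian: £12,000

The entire £18,000 passes to the siblings and their issue.
Counting each half-blood sibling's line as half a unit, there are 3/2 units in £18,000, so one unit is £12,000. Whole-blood lines (Quinn) take £12,000 each; half-blood lines (Una) take £6,000 each.
Quinn's share (£12,000) passes entirely to Bastian.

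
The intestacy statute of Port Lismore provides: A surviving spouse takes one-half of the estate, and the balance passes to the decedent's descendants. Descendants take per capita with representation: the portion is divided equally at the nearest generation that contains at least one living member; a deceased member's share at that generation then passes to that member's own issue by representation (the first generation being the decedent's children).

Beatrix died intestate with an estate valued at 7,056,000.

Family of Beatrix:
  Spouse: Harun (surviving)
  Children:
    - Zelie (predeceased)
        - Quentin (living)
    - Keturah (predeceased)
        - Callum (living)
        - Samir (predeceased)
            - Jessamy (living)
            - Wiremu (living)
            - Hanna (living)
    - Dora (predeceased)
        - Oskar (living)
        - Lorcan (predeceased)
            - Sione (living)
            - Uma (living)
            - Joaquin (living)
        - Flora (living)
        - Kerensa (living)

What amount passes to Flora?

Flora receives 504,000.

Harun takes one-half of 7,056,000 = 3,528,000. The remaining 3,528,000 passes to the descendants.
No child survives, so the initial division is made at the grandchildren's generation.
The descendants' portion (3,528,000) is divided into 7 shares of 504,000: Quentin, Callum, Oskar, Flora, and Kerensa each take 504,000; Samir's 504,000 share passes to Samir's issue; Lorcan's 504,000 share passes to Lorcan's issue.
Samir's share (504,000) is divided into 3 shares of 168,000: Jessamy, Wiremu, and Hanna each take 168,000.
Lorcan's share (504,000) is divided into 3 shares of 168,000: Sione, Uma, and Joaquin each take 168,000.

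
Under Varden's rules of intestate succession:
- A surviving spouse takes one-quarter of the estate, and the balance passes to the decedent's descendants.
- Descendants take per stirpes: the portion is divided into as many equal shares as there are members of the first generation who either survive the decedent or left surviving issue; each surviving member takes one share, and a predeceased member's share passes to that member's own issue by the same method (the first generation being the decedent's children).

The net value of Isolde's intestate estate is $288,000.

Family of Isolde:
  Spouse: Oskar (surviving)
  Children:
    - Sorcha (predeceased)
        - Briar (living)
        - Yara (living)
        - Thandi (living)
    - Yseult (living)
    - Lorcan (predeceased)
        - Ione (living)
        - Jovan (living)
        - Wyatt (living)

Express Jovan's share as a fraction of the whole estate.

Oskar takes one-quarter of $288,000 = $72,000. The remaining $216,000 passes to the descendants.
The descendants' portion ($216,000) is divided into 3 shares of $72,000: Yseult takes $72,000; Sorcha's $72,000 share passes to Sorcha's issue; Lorcan's $72,000 share passes to Lorcan's issue.
Sorcha's share ($72,000) is divided into 3 shares of $24,000: Briar, Yara, and Thandi each take $24,000.
Lorcan's share ($72,000) is divided into 3 shares of $24,000: Ione, Jovan, and Wyatt each take $24,000.

Jovan receives 1/12 of the estate.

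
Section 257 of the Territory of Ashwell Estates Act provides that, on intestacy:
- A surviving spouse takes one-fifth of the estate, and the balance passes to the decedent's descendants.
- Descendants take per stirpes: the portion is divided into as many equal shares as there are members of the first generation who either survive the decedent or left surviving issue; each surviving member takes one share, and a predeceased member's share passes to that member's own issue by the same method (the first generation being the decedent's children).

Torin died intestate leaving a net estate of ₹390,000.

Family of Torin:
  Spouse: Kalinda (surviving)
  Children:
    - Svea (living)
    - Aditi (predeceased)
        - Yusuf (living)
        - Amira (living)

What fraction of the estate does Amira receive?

Kalinda takes one-fifth of ₹390,000 = ₹78,000. The remaining ₹312,000 passes to the descendants.
The descendants' portion (₹312,000) is divided into 2 shares of ₹156,000: Svea takes ₹156,000; Aditi's ₹156,000 share passes to Aditi's issue.
Aditi's share (₹156,000) is divided into 2 shares of ₹78,000: Yusuf and Amira each take ₹78,000.

Amira receives 1/5 of the estate.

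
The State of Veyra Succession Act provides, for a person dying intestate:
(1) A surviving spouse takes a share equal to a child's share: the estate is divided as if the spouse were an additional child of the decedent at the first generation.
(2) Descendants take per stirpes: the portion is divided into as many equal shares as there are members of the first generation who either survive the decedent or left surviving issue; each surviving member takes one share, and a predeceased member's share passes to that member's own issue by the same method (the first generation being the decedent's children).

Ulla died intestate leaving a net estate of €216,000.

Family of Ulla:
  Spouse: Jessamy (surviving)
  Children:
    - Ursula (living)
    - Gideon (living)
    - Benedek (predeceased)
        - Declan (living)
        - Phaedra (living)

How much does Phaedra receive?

Phaedra receives €27,000.

The spouse counts as an additional share at the children's level, so there are 4 primary shares of €54,000. Jessamy takes one such share (€54,000).
The children's combined portion (€162,000) is divided into 3 shares of €54,000: Ursula and Gideon each take €54,000; Benedek's €54,000 share passes to Benedek's issue.
Benedek's share (€54,000) is divided into 2 shares of €27,000: Declan and Phaedra each take €27,000.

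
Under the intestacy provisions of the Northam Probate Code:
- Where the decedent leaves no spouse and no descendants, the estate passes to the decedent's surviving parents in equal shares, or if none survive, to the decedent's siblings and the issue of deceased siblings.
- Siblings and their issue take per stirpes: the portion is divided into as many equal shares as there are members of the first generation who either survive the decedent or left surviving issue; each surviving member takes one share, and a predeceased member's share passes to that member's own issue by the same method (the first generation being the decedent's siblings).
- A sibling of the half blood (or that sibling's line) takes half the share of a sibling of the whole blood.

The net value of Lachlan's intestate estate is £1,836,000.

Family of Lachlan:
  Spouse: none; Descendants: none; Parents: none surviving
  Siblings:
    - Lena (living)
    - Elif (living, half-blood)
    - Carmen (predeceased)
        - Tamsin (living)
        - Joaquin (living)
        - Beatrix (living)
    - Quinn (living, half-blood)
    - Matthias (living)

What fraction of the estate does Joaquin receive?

The entire £1,836,000 passes to the siblings and their issue.
Counting each half-blood sibling's line as half a unit, there are 4 units in £1,836,000, so one unit is £459,000. Whole-blood lines (Lena, Carmen, and Matthias) take £459,000 each; half-blood lines (Elif and Quinn) take £229,500 each.
Carmen's share (£459,000) is divided into 3 shares of £153,000: Tamsin, Joaquin, and Beatrix each take £153,000.

Joaquin receives 1/12 of the estate.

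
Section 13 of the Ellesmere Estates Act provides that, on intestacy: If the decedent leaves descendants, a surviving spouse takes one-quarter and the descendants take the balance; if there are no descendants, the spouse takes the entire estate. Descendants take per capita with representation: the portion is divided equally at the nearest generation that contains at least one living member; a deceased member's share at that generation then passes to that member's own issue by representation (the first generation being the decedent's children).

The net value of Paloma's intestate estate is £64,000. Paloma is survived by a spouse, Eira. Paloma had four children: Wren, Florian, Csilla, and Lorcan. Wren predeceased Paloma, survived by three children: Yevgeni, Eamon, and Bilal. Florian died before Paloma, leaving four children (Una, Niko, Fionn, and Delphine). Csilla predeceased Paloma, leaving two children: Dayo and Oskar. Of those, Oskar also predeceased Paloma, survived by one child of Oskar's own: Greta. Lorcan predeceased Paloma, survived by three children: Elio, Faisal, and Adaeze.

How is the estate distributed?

Eira: £16,000; Yevgeni: £4,000; Eamon: £4,000; Bilal: £4,000; Una: £4,000; Niko: £4,000; Fionn: £4,000; Delphine: £4,000; Dayo: £4,000; Greta: £4,000; Elio: £4,000; Faisal: £4,000; Adaeze: £4,000

Eira takes one-quarter of £64,000 = £16,000. The remaining £48,000 passes to the descendants.
No child survives, so the initial division is made at the grandchildren's generation.
The descendants' portion (£48,000) is divided into 12 shares of £4,000: Yevgeni, Eamon, Bilal, Una, Niko, Fionn, Delphine, Dayo, Elio, Faisal, and Adaeze each take £4,000; Oskar's £4,000 share passes to Oskar's issue.
Oskar's share (£4,000) passes entirely to Greta.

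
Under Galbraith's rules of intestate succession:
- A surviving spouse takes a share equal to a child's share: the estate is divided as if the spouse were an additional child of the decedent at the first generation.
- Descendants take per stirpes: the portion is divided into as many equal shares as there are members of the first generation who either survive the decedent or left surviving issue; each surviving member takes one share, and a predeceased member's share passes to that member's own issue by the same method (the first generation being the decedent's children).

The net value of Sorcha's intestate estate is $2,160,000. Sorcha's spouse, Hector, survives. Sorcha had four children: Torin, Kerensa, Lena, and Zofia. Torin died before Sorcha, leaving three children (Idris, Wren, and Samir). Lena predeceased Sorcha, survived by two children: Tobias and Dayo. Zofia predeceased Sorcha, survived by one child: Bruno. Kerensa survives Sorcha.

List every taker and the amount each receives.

Hector: $432,000; Idris: $144,000; Wren: $144,000; Samir: $144,000; Kerensa: $432,000; Tobias: $216,000; Dayo: $216,000; Bruno: $432,000

The spouse counts as an additional share at the children's level, so there are 5 primary shares of $432,000. Hector takes one such share ($432,000).
The children's combined portion ($1,728,000) is divided into 4 shares of $432,000: Kerensa takes $432,000; Torin's $432,000 share passes to Torin's issue; Lena's $432,000 share passes to Lena's issue; Zofia's $432,000 share passes to Zofia's issue.
Torin's share ($432,000) is divided into 3 shares of $144,000: Idris, Wren, and Samir each take $144,000.
Lena's share ($432,000) is divided into 2 shares of $216,000: Tobias and Dayo each take $216,000.
Zofia's share ($432,000) passes entirely to Bruno.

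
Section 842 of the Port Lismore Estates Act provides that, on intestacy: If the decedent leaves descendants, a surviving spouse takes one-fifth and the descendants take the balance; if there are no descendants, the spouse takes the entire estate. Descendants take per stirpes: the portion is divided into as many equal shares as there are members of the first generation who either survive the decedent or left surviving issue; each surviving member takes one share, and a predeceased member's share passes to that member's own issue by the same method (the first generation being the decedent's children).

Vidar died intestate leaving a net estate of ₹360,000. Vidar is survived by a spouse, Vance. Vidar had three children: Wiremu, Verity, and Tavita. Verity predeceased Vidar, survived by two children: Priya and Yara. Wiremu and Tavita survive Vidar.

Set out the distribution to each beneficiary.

Vance: ₹72,000; Wiremu: ₹96,000; Priya: ₹48,000; Yara: ₹48,000; Tavita: ₹96,000

Vance takes one-fifth of ₹360,000 = ₹72,000. The remaining ₹288,000 passes to the descendants.
The descendants' portion (₹288,000) is divided into 3 shares of ₹96,000: Wiremu and Tavita each take ₹96,000; Verity's ₹96,000 share passes to Verity's issue.
Verity's share (₹96,000) is divided into 2 shares of ₹48,000: Priya and Yara each take ₹48,000.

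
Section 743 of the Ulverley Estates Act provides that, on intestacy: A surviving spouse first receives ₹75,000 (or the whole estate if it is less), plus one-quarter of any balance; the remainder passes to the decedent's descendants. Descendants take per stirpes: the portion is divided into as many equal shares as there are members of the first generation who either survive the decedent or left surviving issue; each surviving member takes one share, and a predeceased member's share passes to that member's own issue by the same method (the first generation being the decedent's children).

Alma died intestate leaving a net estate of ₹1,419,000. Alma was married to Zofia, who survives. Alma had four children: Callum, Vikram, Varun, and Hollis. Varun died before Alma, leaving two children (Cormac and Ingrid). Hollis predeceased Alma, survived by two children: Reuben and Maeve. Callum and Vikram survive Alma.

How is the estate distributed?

Zofia: ₹411,000; Callum: ₹252,000; Vikram: ₹252,000; Cormac: ₹126,000; Ingrid: ₹126,000; Reuben: ₹126,000; Maeve: ₹126,000

Zofia first takes ₹75,000, leaving a balance of ₹1,344,000. Zofia then takes one-quarter of the balance (₹336,000), for a total of ₹411,000. The remaining ₹1,008,000 passes to the descendants.
The descendants' portion (₹1,008,000) is divided into 4 shares of ₹252,000: Callum and Vikram each take ₹252,000; Varun's ₹252,000 share passes to Varun's issue; Hollis's ₹252,000 share passes to Hollis's issue.
Varun's share (₹252,000) is divided into 2 shares of ₹126,000: Cormac and Ingrid each take ₹126,000.
Hollis's share (₹252,000) is divided into 2 shares of ₹126,000: Reuben and Maeve each take ₹126,000.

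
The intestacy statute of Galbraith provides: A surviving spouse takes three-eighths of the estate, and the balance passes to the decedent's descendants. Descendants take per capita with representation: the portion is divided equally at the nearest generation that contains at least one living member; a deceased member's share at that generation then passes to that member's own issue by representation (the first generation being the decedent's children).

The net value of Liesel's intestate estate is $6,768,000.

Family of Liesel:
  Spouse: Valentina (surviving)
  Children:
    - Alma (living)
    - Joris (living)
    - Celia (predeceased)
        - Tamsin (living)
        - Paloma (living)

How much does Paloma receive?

Paloma receives $705,000.

Valentina takes three-eighths of $6,768,000 = $2,538,000. The remaining $4,230,000 passes to the descendants.
The descendants' portion ($4,230,000) is divided into 3 shares of $1,410,000: Alma and Joris each take $1,410,000; Celia's $1,410,000 share passes to Celia's issue.
Celia's share ($1,410,000) is divided into 2 shares of $705,000: Tamsin and Paloma each take $705,000.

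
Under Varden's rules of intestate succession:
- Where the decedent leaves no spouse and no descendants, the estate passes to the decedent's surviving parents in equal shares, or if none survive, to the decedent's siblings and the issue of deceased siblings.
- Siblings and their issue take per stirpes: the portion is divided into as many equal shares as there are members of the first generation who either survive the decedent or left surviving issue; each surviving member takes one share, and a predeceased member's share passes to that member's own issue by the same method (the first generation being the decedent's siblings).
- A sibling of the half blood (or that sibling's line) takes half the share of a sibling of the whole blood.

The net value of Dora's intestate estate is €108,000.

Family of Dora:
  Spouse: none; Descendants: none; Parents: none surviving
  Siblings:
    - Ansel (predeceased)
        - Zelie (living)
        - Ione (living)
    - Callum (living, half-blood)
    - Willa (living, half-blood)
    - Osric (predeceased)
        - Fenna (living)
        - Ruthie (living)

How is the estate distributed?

Zelie: €18,000; Ione: €18,000; Callum: €18,000; Willa: €18,000; Fenna: €18,000; Ruthie: €18,000

The entire €108,000 passes to the siblings and their issue.
Counting each half-blood sibling's line as half a unit, there are 3 units in €108,000, so one unit is €36,000. Whole-blood lines (Ansel and Osric) take €36,000 each; half-blood lines (Callum and Willa) take €18,000 each.
Ansel's share (€36,000) is divided into 2 shares of €18,000: Zelie and Ione each take €18,000.
Osric's share (€36,000) is divided into 2 shares of €18,000: Fenna and Ruthie each take €18,000.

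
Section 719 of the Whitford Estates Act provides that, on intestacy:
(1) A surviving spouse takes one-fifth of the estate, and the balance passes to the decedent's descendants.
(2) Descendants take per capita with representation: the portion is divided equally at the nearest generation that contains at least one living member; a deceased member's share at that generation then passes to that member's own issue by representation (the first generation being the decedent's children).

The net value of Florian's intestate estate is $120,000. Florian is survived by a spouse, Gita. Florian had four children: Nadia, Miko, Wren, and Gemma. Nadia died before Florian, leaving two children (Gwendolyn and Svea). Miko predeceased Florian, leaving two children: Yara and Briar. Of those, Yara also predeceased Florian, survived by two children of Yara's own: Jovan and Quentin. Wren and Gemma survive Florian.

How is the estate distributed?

Gita takes one-fifth of $120,000 = $24,000. The remaining $96,000 passes to the descendants.
The descendants' portion ($96,000) is divided into 4 shares of $24,000: Wren and Gemma each take $24,000; Nadia's $24,000 share passes to Nadia's issue; Miko's $24,000 share passes to Miko's issue.
Nadia's share ($24,000) is divided into 2 shares of $12,000: Gwendolyn and Svea each take $12,000.
Miko's share ($24,000) is divided into 2 shares of $12,000: Briar takes $12,000; Yara's $12,000 share passes to Yara's issue.
Yara's share ($12,000) is divided into 2 shares of $6,000: Jovan and Quentin each take $6,000.

Gita: $24,000; Gwendolyn: $12,000; Svea: $12,000; Jovan: $6,000; Quentin: $6,000; Briar: $12,000; Wren: $24,000; Gemma: $24,000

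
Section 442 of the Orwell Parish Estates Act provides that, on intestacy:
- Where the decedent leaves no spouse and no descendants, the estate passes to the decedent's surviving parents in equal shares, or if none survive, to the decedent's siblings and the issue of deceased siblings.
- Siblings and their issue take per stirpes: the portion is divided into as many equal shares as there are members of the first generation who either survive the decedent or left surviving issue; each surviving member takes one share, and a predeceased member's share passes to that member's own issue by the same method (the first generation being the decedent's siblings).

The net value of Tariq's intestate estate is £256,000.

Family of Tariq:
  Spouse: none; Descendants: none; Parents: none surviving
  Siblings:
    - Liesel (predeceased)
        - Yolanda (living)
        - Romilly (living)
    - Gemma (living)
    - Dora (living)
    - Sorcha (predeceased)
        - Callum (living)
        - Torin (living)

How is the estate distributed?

Yolanda: £32,000; Romilly: £32,000; Gemma: £64,000; Dora: £64,000; Callum: £32,000; Torin: £32,000

The entire £256,000 passes to the siblings and their issue.
That amount (£256,000) is divided into 4 shares of £64,000: Gemma and Dora each take £64,000; Liesel's £64,000 share passes to Liesel's issue; Sorcha's £64,000 share passes to Sorcha's issue.
Liesel's share (£64,000) is divided into 2 shares of £32,000: Yolanda and Romilly each take £32,000.
Sorcha's share (£64,000) is divided into 2 shares of £32,000: Callum and Torin each take £32,000.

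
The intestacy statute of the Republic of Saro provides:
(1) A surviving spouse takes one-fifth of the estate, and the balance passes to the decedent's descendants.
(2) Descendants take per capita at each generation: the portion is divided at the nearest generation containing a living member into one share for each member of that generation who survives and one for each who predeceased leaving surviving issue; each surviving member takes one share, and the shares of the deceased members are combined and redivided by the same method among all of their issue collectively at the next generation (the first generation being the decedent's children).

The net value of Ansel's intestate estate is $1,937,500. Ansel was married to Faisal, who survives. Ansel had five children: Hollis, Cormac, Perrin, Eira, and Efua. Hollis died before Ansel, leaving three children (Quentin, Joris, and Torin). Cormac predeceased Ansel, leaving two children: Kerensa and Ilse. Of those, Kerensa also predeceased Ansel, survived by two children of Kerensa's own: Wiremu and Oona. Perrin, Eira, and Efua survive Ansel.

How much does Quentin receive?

Quentin receives $124,000.

Faisal takes one-fifth of $1,937,500 = $387,500. The remaining $1,550,000 passes to the descendants.
The descendants' portion ($1,550,000) is divided at the children's generation into 5 shares of $310,000. Perrin, Eira, and Efua each take $310,000. The 2 shares of the deceased (Hollis and Cormac) are combined into a pool of $620,000.
That pool ($620,000) is divided at the grandchildren's generation into 5 shares of $124,000. Quentin, Joris, Torin, and Ilse each take $124,000. The remaining share for the deceased Kerensa ($124,000) is carried to the next generation.
That pool ($124,000) is divided at the great-grandchildren's generation equally among Wiremu and Oona: $62,000 each.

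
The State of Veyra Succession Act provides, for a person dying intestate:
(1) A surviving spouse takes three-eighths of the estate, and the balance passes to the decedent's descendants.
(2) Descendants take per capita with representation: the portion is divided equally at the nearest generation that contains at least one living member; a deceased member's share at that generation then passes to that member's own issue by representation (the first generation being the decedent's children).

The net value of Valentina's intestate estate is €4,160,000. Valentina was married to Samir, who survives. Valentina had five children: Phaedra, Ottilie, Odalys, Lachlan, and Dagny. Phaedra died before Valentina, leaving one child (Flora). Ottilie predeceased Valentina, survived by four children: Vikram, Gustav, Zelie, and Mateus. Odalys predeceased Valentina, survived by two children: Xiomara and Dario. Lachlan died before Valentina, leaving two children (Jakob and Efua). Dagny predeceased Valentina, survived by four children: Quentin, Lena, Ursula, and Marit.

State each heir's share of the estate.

Samir takes three-eighths of €4,160,000 = €1,560,000. The remaining €2,600,000 passes to the descendants.
No child survives, so the initial division is made at the grandchildren's generation.
The descendants' portion (€2,600,000) is divided into 13 shares of €200,000: Flora, Vikram, Gustav, Zelie, Mateus, Xiomara, Dario, Jakob, Efua, Quentin, Lena, Ursula, and Marit each take €200,000.

Samir: €1,560,000; Flora: €200,000; Vikram: €200,000; Gustav: €200,000; Zelie: €200,000; Mateus: €200,000; Xiomara: €200,000; Dario: €200,000; Jakob: €200,000; Efua: €200,000; Quentin: €200,000; Lena: €200,000; Ursula: €200,000; Marit: €200,000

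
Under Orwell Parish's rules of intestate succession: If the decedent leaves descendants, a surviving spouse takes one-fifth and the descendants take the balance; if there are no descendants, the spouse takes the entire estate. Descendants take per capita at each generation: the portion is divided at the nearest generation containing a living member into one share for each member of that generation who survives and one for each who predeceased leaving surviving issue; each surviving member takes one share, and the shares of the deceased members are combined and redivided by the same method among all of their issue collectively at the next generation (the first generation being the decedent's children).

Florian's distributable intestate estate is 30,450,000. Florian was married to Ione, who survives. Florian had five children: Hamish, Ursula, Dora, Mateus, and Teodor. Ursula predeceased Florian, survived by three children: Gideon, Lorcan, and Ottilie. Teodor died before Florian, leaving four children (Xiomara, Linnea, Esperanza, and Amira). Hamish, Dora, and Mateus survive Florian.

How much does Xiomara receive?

Xiomara receives 1,392,000.

Ione takes one-fifth of 30,450,000 = 6,090,000. The remaining 24,360,000 passes to the descendants.
The descendants' portion (24,360,000) is divided at the children's generation into 5 shares of 4,872,000. Hamish, Dora, and Mateus each take 4,872,000. The 2 shares of the deceased (Ursula and Teodor) are combined into a pool of 9,744,000.
That pool (9,744,000) is divided at the grandchildren's generation equally among Gideon, Lorcan, Ottilie, Xiomara, Linnea, Esperanza, and Amira: 1,392,000 each.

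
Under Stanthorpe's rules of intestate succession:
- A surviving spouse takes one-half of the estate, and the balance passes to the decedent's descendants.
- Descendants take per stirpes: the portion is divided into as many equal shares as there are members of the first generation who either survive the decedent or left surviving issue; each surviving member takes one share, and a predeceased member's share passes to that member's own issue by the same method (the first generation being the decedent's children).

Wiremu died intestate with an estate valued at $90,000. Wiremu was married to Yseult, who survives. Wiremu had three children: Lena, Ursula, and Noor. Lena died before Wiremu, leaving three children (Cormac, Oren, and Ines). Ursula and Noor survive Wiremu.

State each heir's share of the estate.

Yseult: $45,000; Cormac: $5,000; Oren: $5,000; Ines: $5,000; Ursula: $15,000; Noor: $15,000

Yseult takes one-half of $90,000 = $45,000. The remaining $45,000 passes to the descendants.
The descendants' portion ($45,000) is divided into 3 shares of $15,000: Ursula and Noor each take $15,000; Lena's $15,000 share passes to Lena's issue.
Lena's share ($15,000) is divided into 3 shares of $5,000: Cormac, Oren, and Ines each take $5,000.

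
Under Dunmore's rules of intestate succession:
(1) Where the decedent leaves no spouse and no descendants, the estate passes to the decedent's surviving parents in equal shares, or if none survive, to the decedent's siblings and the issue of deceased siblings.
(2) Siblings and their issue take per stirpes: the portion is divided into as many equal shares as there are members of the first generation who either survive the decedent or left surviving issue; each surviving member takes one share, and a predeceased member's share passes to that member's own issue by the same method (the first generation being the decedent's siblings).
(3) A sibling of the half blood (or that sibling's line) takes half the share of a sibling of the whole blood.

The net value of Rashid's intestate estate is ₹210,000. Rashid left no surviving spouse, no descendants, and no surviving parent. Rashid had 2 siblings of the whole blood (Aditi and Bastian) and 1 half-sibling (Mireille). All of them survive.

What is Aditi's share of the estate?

The entire ₹210,000 passes to the siblings and their issue.
Counting each half-blood sibling's line as half a unit, there are 5/2 units in ₹210,000, so one unit is ₹84,000. Whole-blood lines (Aditi and Bastian) take ₹84,000 each; half-blood lines (Mireille) take ₹42,000 each.

Aditi receives ₹84,000.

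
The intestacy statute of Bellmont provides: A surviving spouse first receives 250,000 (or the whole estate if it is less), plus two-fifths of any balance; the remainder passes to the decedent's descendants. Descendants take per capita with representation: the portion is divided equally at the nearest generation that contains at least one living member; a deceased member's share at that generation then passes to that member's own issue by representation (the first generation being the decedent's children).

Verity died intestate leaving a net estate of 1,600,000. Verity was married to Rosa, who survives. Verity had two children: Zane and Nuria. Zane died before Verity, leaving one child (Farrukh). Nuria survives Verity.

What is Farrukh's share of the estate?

Rosa first takes 250,000, leaving a balance of 1,350,000. Rosa then takes two-fifths of the balance (540,000), for a total of 790,000. The remaining 810,000 passes to the descendants.
The descendants' portion (810,000) is divided into 2 shares of 405,000: Nuria takes 405,000; Zane's 405,000 share passes to Zane's issue.
Zane's share (405,000) passes entirely to Farrukh.

Farrukh receives 405,000.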